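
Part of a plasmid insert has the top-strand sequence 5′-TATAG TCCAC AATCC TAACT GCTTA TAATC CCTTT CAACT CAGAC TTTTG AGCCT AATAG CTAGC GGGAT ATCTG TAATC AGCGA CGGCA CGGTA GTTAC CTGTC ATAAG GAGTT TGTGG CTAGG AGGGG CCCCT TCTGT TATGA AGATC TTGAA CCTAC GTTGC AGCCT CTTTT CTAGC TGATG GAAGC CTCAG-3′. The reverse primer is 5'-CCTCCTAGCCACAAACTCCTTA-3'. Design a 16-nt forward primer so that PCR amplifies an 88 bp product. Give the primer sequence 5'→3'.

The reverse primer's reverse complement TAAGGAGTTTGTGGCTAGGAGG matches the template at positions 107–128, so the product ends at position 128.
An 88 bp product then starts at position 128 − 88 + 1 = 41.
The forward primer is identical to the top strand there: CAGACTTTTGAGCCTA.

5'-CAGACTTTTGAGCCTA-3'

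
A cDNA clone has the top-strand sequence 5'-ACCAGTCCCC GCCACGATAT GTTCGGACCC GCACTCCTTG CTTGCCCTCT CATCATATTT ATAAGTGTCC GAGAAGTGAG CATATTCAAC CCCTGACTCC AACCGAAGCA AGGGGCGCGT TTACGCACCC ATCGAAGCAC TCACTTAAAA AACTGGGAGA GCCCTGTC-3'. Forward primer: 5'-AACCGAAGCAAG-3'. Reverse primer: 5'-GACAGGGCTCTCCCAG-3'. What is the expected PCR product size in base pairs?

68 bp

Forward primer AACCGAAGCAAG is found on the top strand at positions 101–112.
Taking the reverse complement of GACAGGGCTCTCCCAG gives CTGGGAGAGCCCTGTC, found at positions 153–168 on the template; the primer anneals here to the top strand with its 3' end pointing upstream.
The product runs from position 101 to position 168, so its length is 168 − 101 + 1 = 68 bp.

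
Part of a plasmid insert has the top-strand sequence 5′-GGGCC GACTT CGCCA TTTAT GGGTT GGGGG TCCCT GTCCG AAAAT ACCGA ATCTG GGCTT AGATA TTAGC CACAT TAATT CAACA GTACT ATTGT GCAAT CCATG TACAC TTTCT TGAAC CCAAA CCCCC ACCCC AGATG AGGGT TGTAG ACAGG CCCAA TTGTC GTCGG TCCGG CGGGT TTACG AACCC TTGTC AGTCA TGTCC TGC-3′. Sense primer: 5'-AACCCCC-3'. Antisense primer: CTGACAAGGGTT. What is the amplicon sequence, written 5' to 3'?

5'-AACCCCCACCCCAGATGAGGGTTGTAGACAGGCCCAATTGTCGTCGGTCCGGCGGGTTTACGAACCCTTGTCAG-3'

Forward primer AACCCCC is found on the top strand at positions 124–130.
Taking the reverse complement of CTGACAAGGGTT gives AACCCTTGTCAG, found at positions 186–197 on the template; the primer anneals here to the top strand with its 3' end pointing upstream.
The product is the template from position 124 through 197 (74 bp).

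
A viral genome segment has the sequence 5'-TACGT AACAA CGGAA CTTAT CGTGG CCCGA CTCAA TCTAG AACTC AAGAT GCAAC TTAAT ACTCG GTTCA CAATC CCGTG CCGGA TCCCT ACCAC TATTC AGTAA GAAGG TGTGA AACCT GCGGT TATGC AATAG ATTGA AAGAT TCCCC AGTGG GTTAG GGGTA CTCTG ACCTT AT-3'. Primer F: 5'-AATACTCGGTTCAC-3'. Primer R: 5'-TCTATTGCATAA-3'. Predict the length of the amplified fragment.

Forward primer AATACTCGGTTCAC is found on the top strand at positions 58–71.
The reverse primer's reverse complement is TTATGCAATAGA, which matches the template at positions 125–136.
Product length = (reverse-primer end) − (forward-primer start) + 1 = 136 − 58 + 1 = 79 bp.

79 bp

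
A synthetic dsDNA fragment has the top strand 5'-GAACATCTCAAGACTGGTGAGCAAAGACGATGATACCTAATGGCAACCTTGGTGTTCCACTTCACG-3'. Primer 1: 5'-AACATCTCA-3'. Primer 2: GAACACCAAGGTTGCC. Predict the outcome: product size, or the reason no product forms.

Yes — a 56 bp product.

Primer 1 (AACATCTCA) matches the top strand at positions 2–10; it acts as a forward primer.
Primer 2's reverse complement is GGCAACCTTGGTGTTC, matching the top strand at positions 42–57; it acts as a reverse primer.
The 3' ends face each other across positions 2–57, giving a 56 bp product.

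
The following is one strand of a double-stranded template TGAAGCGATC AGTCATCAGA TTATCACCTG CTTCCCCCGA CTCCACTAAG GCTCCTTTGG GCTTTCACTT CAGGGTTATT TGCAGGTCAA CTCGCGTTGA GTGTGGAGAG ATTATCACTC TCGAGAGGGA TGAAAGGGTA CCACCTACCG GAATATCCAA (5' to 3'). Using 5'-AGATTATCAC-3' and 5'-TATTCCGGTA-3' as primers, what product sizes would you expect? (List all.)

138 bp, 47 bp

The forward primer AGATTATCAC matches the top strand at positions 18–27, 109–118.
The reverse primer's reverse complement is TACCGGAATA, matching at positions 146–155.
Each forward site pairs with the reverse site to give a product ending at position 155: sizes 138, 47 bp.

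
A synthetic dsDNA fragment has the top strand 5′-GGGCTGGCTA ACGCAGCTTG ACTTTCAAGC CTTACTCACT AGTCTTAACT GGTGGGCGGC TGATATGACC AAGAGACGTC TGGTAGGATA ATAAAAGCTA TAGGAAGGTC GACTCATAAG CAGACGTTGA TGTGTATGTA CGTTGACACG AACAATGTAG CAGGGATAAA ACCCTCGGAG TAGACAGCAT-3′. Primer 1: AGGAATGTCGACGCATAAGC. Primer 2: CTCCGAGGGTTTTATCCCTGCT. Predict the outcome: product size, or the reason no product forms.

No product — primer 1 has no binding site in the template.

Primer 1 (AGGAATGTCGACGCATAAGC) does not match the top strand, and its reverse complement GCTTATGCGTCGACATTCCT does not match either.
With no annealing site for primer 1, no amplification occurs.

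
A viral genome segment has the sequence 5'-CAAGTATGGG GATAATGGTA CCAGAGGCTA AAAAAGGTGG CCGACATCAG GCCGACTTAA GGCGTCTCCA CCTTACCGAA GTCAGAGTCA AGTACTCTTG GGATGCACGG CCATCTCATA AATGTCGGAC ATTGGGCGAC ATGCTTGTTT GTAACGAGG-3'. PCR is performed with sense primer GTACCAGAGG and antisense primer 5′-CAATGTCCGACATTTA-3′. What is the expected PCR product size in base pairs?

117 bp

Scanning the template, GTACCAGAGG occurs at positions 18–27; this primer anneals to the bottom strand there with its 3' end pointing downstream.
The reverse primer's reverse complement is TAAATGTCGGACATTG, which matches the template at positions 119–134.
Amplicon spans positions 18–134: 117 bp.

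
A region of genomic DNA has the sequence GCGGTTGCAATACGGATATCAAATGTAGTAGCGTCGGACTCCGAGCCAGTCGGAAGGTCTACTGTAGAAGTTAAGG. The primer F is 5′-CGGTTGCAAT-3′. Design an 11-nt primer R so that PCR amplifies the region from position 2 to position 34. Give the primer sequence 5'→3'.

The product's 3' end on the top strand is position 34.
The reverse primer anneals to the top strand over positions 24–34, i.e. to TGTAGTAGCGT.
Its sequence written 5'→3' is the reverse complement: ACGCTACTACA.

5'-ACGCTACTACA-3'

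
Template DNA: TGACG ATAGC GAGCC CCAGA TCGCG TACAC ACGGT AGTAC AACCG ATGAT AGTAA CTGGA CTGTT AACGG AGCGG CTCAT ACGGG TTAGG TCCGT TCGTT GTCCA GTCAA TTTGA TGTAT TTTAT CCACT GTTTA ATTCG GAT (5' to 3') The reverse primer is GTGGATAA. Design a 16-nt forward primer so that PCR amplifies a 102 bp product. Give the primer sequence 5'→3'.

5'-CACACGGTAGTACAAC-3'

The reverse primer's reverse complement TTATCCAC matches the template at positions 122–129, so the product ends at position 129.
A 102 bp product then starts at position 129 − 102 + 1 = 28.
The forward primer is identical to the top strand there: CACACGGTAGTACAAC.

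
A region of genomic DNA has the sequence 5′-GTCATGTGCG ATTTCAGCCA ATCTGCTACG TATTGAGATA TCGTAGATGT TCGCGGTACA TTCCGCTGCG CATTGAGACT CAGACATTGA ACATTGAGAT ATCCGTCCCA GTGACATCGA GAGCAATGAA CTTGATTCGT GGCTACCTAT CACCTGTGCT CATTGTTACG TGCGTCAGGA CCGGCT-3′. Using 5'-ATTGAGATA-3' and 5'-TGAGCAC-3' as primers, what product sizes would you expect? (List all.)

131 bp, 70 bp

The forward primer ATTGAGATA matches the top strand at positions 32–40, 93–101.
The reverse primer's reverse complement is GTGCTCA, matching at positions 156–162.
Each forward site pairs with the reverse site to give a product ending at position 162: sizes 131, 70 bp.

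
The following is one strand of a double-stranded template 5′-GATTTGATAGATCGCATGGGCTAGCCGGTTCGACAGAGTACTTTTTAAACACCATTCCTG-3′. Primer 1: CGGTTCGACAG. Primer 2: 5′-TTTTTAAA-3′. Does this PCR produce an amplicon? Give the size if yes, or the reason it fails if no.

No product — both primers anneal to the same strand and extend in the same direction.

Primer 1 (CGGTTCGACAG) matches the top strand at positions 26–36 (3' end points downstream).
Primer 2 (TTTTTAAA) also matches the top strand directly, at positions 42–49 — its reverse complement TTTAAAAA is not present.
Both primers anneal to the bottom strand with 3' ends pointing the same way, so neither can prime synthesis back toward the other.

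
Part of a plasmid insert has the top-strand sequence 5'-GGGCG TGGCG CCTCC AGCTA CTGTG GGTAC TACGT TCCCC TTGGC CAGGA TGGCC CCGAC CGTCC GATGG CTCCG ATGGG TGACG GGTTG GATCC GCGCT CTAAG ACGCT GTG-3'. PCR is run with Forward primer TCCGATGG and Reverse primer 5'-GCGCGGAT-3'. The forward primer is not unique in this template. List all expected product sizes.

37 bp, 28 bp

The forward primer TCCGATGG matches the top strand at positions 63–70, 72–79.
The reverse primer's reverse complement is ATCCGCGC, matching at positions 92–99.
Each forward site pairs with the reverse site to give a product ending at position 99: sizes 37, 28 bp.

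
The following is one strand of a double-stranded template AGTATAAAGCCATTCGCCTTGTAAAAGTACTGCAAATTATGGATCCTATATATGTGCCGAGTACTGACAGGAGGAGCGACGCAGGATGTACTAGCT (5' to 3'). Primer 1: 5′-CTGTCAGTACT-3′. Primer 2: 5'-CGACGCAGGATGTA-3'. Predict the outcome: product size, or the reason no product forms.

No product — the primers' 3' ends point away from each other.

Primer 1 (CTGTCAGTACT) has reverse complement AGTACTGACAG, which matches the top strand at positions 60–70; primer 1 anneals to the top strand there with its 3' end pointing upstream toward position 60.
Primer 2 (CGACGCAGGATGTA) matches the top strand directly at positions 77–90; it anneals to the bottom strand with its 3' end pointing downstream toward position 90.
The 3' ends diverge (primer 1 extends toward position 1, primer 2 toward position 96), so the primers never converge on a shared product.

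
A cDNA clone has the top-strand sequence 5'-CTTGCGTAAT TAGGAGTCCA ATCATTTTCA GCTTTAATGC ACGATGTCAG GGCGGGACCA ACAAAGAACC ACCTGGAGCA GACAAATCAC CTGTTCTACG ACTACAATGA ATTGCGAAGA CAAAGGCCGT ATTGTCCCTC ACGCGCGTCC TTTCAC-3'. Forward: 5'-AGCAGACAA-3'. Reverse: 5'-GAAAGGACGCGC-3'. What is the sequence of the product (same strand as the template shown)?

Forward primer AGCAGACAA is found on the top strand at positions 77–85.
The reverse primer's reverse complement is GCGCGTCCTTTC, which matches the template at positions 143–154.
The product is the template from position 77 through 154 (78 bp).

5'-AGCAGACAAATCACCTGTTCTACGACTACAATGAATTGCGAAGACAAAGGCCGTATTGTCCCTCACGCGCGTCCTTTC-3'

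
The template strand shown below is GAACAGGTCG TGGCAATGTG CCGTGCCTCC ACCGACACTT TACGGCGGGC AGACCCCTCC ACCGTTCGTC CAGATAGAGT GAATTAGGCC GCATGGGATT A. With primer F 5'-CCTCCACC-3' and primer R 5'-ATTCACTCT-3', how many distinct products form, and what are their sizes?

The forward primer CCTCCACC matches the top strand at positions 26–33, 56–63.
The reverse primer's reverse complement is AGAGTGAAT, matching at positions 76–84.
Each forward site pairs with the reverse site to give a product ending at position 84: sizes 59, 29 bp.

Two products: 59 bp, 29 bp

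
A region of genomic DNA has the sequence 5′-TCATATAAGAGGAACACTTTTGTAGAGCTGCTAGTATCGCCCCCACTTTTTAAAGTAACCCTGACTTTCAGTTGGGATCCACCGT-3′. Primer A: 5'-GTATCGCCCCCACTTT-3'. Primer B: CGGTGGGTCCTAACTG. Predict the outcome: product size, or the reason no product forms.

No product — primer B has no binding site in the template.

Primer B (CGGTGGGTCCTAACTG) does not match the top strand, and its reverse complement CAGTTAGGACCCACCG does not match either.
With no annealing site for primer B, no amplification occurs.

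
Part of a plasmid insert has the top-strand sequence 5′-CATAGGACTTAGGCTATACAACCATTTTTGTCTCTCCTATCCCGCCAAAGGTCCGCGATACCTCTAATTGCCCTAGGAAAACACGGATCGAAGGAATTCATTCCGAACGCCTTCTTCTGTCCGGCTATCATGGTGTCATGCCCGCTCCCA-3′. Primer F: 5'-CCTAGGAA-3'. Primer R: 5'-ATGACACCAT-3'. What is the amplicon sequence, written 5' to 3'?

5'-CCTAGGAAAACACGGATCGAAGGAATTCATTCCGAACGCCTTCTTCTGTCCGGCTATCATGGTGTCAT-3'

Scanning the template, CCTAGGAA occurs at positions 72–79; this primer anneals to the bottom strand there with its 3' end pointing downstream.
Taking the reverse complement of ATGACACCAT gives ATGGTGTCAT, found at positions 130–139 on the template; the primer anneals here to the top strand with its 3' end pointing upstream.
The product is the template from position 72 through 139 (68 bp).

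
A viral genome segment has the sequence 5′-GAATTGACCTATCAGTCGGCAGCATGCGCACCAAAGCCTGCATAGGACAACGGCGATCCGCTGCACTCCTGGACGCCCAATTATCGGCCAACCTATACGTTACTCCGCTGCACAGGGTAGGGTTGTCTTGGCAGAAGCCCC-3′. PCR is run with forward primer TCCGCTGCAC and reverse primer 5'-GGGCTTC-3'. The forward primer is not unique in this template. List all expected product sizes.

The forward primer TCCGCTGCAC matches the top strand at positions 57–66, 104–113.
The reverse primer's reverse complement is GAAGCCC, matching at positions 134–140.
Each forward site pairs with the reverse site to give a product ending at position 140: sizes 84, 37 bp.

84 bp, 37 bp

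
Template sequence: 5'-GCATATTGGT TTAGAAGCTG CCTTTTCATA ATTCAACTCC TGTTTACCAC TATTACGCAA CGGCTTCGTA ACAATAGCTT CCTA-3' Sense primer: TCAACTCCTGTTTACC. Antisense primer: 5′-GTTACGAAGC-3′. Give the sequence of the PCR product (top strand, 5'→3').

5'-TCAACTCCTGTTTACCACTATTACGCAACGGCTTCGTAAC-3'

Scanning the template, TCAACTCCTGTTTACC occurs at positions 33–48; this primer anneals to the bottom strand there with its 3' end pointing downstream.
Reverse complement of the reverse primer: GCTTCGTAAC. This occurs on the top strand at positions 63–72.
The product is the template from position 33 through 72 (40 bp).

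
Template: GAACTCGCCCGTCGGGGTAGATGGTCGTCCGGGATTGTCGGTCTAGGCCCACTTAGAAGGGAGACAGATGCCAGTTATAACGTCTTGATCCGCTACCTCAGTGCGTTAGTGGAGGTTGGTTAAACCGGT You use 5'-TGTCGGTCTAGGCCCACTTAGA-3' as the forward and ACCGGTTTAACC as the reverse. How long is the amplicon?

94 bp

The forward primer matches the template at positions 36–57.
Reverse complement of the reverse primer: GGTTAAACCGGT. This occurs on the top strand at positions 118–129.
Product length = (reverse-primer end) − (forward-primer start) + 1 = 129 − 36 + 1 = 94 bp.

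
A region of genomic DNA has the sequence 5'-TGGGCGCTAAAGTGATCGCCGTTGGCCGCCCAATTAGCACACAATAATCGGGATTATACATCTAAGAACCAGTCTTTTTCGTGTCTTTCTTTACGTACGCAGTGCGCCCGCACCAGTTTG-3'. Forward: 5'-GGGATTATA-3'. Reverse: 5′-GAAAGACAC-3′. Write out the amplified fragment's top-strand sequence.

5'-GGGATTATACATCTAAGAACCAGTCTTTTTCGTGTCTTTC-3'

Forward primer GGGATTATA is found on the top strand at positions 50–58.
The reverse primer's reverse complement is GTGTCTTTC, which matches the template at positions 81–89.
The product is the template from position 50 through 89 (40 bp).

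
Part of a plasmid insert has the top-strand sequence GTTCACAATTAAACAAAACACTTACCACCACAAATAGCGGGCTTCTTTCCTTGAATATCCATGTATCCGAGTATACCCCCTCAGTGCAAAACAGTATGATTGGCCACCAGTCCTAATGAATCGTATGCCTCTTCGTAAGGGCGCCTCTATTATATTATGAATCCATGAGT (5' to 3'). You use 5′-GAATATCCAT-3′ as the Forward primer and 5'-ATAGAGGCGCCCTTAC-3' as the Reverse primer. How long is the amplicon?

98 bp

The forward primer matches the template at positions 53–62.
Taking the reverse complement of ATAGAGGCGCCCTTAC gives GTAAGGGCGCCTCTAT, found at positions 135–150 on the template; the primer anneals here to the top strand with its 3' end pointing upstream.
Amplicon spans positions 53–150: 98 bp.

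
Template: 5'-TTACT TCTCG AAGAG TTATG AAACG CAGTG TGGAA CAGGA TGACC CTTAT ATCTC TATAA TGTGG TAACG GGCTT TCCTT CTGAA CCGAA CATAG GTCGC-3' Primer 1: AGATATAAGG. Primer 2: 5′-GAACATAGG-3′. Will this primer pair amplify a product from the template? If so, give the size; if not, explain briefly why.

Primer 1 (AGATATAAGG) has reverse complement CCTTATATCT, which matches the top strand at positions 45–54; primer 1 anneals to the top strand there with its 3' end pointing upstream toward position 45.
Primer 2 (GAACATAGG) matches the top strand directly at positions 88–96; it anneals to the bottom strand with its 3' end pointing downstream toward position 96.
The 3' ends diverge (primer 1 extends toward position 1, primer 2 toward position 100), so the primers never converge on a shared product.

No product — the primers' 3' ends point away from each other.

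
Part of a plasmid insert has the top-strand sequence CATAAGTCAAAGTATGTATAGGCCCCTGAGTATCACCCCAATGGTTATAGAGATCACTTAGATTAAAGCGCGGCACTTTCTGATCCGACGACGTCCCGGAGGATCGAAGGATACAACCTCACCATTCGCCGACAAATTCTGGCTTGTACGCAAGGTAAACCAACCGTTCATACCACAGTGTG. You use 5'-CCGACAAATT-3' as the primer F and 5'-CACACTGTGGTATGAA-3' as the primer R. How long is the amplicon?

The forward primer matches the template at positions 129–138.
Reverse complement of the reverse primer: TTCATACCACAGTGTG. This occurs on the top strand at positions 167–182.
Product length = (reverse-primer end) − (forward-primer start) + 1 = 182 − 129 + 1 = 54 bp.

54 bp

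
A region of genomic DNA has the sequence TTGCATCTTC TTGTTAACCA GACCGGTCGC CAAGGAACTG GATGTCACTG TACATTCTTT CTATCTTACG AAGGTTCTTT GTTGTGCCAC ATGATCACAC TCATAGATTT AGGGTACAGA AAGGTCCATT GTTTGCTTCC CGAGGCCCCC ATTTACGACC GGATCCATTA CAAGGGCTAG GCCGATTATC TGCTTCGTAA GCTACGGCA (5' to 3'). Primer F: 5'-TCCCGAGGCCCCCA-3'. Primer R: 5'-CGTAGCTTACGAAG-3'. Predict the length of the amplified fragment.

Forward primer TCCCGAGGCCCCCA is found on the top strand at positions 138–151.
The reverse primer's reverse complement is CTTCGTAAGCTACG, which matches the template at positions 193–206.
Product length = (reverse-primer end) − (forward-primer start) + 1 = 206 − 138 + 1 = 69 bp.

69 bp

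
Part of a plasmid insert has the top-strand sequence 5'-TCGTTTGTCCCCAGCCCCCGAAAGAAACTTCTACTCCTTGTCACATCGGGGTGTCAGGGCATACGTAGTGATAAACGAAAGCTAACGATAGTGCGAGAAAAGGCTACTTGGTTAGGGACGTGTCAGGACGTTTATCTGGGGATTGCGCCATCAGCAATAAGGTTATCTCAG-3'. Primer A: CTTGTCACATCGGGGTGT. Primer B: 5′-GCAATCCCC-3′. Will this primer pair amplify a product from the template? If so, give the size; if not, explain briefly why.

Yes — a 110 bp product.

Primer A (CTTGTCACATCGGGGTGT) matches the top strand at positions 37–54; it acts as a forward primer.
Primer B's reverse complement is GGGGATTGC, matching the top strand at positions 138–146; it acts as a reverse primer.
The 3' ends face each other across positions 37–146, giving a 110 bp product.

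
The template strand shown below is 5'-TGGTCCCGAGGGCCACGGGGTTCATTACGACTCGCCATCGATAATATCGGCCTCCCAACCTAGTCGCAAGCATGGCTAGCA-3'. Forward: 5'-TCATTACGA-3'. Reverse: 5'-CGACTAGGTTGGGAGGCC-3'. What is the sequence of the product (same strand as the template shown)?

5'-TCATTACGACTCGCCATCGATAATATCGGCCTCCCAACCTAGTCG-3'

Scanning the template, TCATTACGA occurs at positions 22–30; this primer anneals to the bottom strand there with its 3' end pointing downstream.
Taking the reverse complement of CGACTAGGTTGGGAGGCC gives GGCCTCCCAACCTAGTCG, found at positions 49–66 on the template; the primer anneals here to the top strand with its 3' end pointing upstream.
The product is the template from position 22 through 66 (45 bp).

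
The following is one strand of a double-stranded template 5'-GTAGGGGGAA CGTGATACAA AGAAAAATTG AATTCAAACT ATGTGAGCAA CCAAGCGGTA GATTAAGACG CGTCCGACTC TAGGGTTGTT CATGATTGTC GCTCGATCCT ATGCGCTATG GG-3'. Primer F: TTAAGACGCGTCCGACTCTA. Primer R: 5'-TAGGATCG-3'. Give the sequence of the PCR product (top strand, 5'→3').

Scanning the template, TTAAGACGCGTCCGACTCTA occurs at positions 63–82; this primer anneals to the bottom strand there with its 3' end pointing downstream.
Reverse complement of the reverse primer: CGATCCTA. This occurs on the top strand at positions 104–111.
The product is the template from position 63 through 111 (49 bp).

5'-TTAAGACGCGTCCGACTCTAGGGTTGTTCATGATTGTCGCTCGATCCTA-3'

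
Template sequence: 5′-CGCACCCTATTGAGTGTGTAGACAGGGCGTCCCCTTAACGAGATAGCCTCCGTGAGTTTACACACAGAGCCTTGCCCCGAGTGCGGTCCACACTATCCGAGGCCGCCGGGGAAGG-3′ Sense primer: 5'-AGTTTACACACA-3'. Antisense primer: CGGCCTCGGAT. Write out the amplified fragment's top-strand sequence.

Scanning the template, AGTTTACACACA occurs at positions 55–66; this primer anneals to the bottom strand there with its 3' end pointing downstream.
Reverse complement of the reverse primer: ATCCGAGGCCG. This occurs on the top strand at positions 95–105.
The product is the template from position 55 through 105 (51 bp).

5'-AGTTTACACACAGAGCCTTGCCCCGAGTGCGGTCCACACTATCCGAGGCCG-3'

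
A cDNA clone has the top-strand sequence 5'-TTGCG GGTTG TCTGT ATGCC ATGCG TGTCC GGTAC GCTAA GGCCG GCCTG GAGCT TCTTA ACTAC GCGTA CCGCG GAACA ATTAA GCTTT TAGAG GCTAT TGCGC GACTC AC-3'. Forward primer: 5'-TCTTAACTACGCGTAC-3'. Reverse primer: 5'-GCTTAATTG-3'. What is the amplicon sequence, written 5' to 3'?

5'-TCTTAACTACGCGTACCGCGGAACAATTAAGC-3'

The forward primer matches the template at positions 56–71.
The reverse primer's reverse complement is CAATTAAGC, which matches the template at positions 79–87.
The product is the template from position 56 through 87 (32 bp).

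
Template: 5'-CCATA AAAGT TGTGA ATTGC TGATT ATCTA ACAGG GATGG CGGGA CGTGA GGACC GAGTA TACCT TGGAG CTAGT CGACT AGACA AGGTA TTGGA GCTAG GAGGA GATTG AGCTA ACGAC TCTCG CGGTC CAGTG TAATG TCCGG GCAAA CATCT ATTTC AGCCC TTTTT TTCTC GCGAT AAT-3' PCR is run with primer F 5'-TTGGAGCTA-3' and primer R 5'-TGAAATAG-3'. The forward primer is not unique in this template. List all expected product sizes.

97 bp, 71 bp

The forward primer TTGGAGCTA matches the top strand at positions 65–73, 91–99.
The reverse primer's reverse complement is CTATTTCA, matching at positions 154–161.
Each forward site pairs with the reverse site to give a product ending at position 161: sizes 97, 71 bp.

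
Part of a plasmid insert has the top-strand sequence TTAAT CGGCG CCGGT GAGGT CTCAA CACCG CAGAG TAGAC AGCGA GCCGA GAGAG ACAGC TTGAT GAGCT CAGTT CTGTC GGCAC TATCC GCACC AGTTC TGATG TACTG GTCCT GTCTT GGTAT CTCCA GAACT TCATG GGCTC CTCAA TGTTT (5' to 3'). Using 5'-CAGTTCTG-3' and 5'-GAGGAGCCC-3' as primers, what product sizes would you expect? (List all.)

The forward primer CAGTTCTG matches the top strand at positions 71–78, 95–102.
The reverse primer's reverse complement is GGGCTCCTC, matching at positions 140–148.
Each forward site pairs with the reverse site to give a product ending at position 148: sizes 78, 54 bp.

78 bp, 54 bp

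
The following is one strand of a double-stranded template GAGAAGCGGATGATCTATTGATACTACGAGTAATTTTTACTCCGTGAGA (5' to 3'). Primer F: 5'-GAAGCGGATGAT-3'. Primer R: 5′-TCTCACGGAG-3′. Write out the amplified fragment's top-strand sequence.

The forward primer matches the template at positions 3–14.
The reverse primer's reverse complement is CTCCGTGAGA, which matches the template at positions 40–49.
The product is the template from position 3 through 49 (47 bp).

5'-GAAGCGGATGATCTATTGATACTACGAGTAATTTTTACTCCGTGAGA-3'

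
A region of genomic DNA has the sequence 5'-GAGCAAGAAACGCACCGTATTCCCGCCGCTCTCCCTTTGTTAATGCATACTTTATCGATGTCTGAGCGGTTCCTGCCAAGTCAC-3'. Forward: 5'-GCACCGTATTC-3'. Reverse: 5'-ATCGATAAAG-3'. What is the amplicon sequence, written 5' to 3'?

Forward primer GCACCGTATTC is found on the top strand at positions 12–22.
The reverse primer's reverse complement is CTTTATCGAT, which matches the template at positions 50–59.
The product is the template from position 12 through 59 (48 bp).

5'-GCACCGTATTCCCGCCGCTCTCCCTTTGTTAATGCATACTTTATCGAT-3'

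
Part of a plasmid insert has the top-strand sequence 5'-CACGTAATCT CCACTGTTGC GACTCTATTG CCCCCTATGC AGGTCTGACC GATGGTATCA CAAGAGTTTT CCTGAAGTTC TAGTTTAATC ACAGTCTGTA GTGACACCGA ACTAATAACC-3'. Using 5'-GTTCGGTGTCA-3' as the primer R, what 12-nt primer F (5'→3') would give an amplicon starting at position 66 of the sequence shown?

The reverse primer's reverse complement TGACACCGAAC matches the template at positions 102–112; the product starts at position 66.
The forward primer is identical to the top strand over positions 66–77: GTTTTCCTGAAG.

5'-GTTTTCCTGAAG-3'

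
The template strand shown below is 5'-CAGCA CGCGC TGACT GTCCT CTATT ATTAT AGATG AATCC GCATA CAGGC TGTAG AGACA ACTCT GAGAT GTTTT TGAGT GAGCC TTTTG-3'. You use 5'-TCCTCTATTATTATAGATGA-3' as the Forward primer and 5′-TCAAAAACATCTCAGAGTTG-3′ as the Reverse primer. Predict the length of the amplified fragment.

Forward primer TCCTCTATTATTATAGATGA is found on the top strand at positions 17–36.
The reverse primer's reverse complement is CAACTCTGAGATGTTTTTGA, which matches the template at positions 59–78.
The product runs from position 17 to position 78, so its length is 78 − 17 + 1 = 62 bp.

62 bp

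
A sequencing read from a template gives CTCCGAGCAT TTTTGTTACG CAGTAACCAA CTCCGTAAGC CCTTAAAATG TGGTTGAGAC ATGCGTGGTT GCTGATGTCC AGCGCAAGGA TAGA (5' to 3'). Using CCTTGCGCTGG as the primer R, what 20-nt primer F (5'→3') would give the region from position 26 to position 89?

5'-ACCAACTCCGTAAGCCCTTA-3'

The reverse primer's reverse complement CCAGCGCAAGG matches the template at positions 79–89; the product starts at position 26.
The forward primer is identical to the top strand over positions 26–45: ACCAACTCCGTAAGCCCTTA.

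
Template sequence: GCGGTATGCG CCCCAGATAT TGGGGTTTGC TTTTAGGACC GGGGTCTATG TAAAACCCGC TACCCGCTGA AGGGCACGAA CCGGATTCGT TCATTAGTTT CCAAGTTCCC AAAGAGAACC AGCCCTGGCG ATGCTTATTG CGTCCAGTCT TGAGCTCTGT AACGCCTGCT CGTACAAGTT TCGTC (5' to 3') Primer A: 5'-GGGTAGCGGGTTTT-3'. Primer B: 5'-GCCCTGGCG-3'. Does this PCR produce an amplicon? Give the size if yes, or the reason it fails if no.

No product — the primers' 3' ends point away from each other.

Primer A (GGGTAGCGGGTTTT) has reverse complement AAAACCCGCTACCC, which matches the top strand at positions 52–65; primer A anneals to the top strand there with its 3' end pointing upstream toward position 52.
Primer B (GCCCTGGCG) matches the top strand directly at positions 122–130; it anneals to the bottom strand with its 3' end pointing downstream toward position 130.
The 3' ends diverge (primer A extends toward position 1, primer B toward position 185), so the primers never converge on a shared product.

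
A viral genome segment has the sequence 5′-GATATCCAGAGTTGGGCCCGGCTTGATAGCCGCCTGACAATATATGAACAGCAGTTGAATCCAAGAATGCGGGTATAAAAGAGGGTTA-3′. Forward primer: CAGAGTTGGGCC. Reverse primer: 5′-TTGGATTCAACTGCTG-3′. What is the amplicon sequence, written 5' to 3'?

Scanning the template, CAGAGTTGGGCC occurs at positions 7–18; this primer anneals to the bottom strand there with its 3' end pointing downstream.
Taking the reverse complement of TTGGATTCAACTGCTG gives CAGCAGTTGAATCCAA, found at positions 49–64 on the template; the primer anneals here to the top strand with its 3' end pointing upstream.
The product is the template from position 7 through 64 (58 bp).

5'-CAGAGTTGGGCCCGGCTTGATAGCCGCCTGACAATATATGAACAGCAGTTGAATCCAA-3'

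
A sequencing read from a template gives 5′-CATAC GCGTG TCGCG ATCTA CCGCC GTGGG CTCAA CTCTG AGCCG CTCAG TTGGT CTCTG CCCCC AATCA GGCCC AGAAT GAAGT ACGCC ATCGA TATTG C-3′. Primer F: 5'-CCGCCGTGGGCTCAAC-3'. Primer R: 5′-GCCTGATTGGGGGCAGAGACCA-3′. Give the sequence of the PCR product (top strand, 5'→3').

5'-CCGCCGTGGGCTCAACTCTGAGCCGCTCAGTTGGTCTCTGCCCCCAATCAGGC-3'

The forward primer matches the template at positions 21–36.
The reverse primer's reverse complement is TGGTCTCTGCCCCCAATCAGGC, which matches the template at positions 52–73.
The product is the template from position 21 through 73 (53 bp).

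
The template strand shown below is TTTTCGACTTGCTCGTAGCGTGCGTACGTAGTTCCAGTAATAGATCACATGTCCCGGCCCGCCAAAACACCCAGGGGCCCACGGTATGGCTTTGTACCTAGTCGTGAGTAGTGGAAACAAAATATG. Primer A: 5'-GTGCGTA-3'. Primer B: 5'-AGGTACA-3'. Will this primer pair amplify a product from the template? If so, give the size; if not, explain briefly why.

Yes — an 80 bp product.

Primer A (GTGCGTA) matches the top strand at positions 20–26; it acts as a forward primer.
Primer B's reverse complement is TGTACCT, matching the top strand at positions 93–99; it acts as a reverse primer.
The 3' ends face each other across positions 20–99, giving an 80 bp product.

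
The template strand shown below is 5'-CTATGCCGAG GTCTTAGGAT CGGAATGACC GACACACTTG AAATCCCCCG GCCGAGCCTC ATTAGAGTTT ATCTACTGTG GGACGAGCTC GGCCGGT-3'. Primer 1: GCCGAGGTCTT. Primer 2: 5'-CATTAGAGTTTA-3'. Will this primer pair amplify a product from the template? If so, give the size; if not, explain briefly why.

Primer 1 (GCCGAGGTCTT) matches the top strand at positions 5–15 (3' end points downstream).
Primer 2 (CATTAGAGTTTA) also matches the top strand directly, at positions 60–71 — its reverse complement TAAACTCTAATG is not present.
Both primers anneal to the bottom strand with 3' ends pointing the same way, so neither can prime synthesis back toward the other.

No product — both primers anneal to the same strand and extend in the same direction.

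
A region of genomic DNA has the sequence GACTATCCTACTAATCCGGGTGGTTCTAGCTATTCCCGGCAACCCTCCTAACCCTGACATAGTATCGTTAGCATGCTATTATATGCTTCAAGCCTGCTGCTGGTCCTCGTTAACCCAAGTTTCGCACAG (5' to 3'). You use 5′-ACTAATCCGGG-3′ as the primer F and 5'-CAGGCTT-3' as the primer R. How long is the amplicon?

87 bp

Forward primer ACTAATCCGGG is found on the top strand at positions 10–20.
Reverse complement of the reverse primer: AAGCCTG. This occurs on the top strand at positions 90–96.
Amplicon spans positions 10–96: 87 bp.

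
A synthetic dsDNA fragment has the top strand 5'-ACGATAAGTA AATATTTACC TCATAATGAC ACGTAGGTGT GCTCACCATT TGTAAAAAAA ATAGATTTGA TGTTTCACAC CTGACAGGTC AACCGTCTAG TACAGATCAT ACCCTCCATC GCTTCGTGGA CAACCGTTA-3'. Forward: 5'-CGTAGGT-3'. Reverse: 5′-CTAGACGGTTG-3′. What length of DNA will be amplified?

Forward primer CGTAGGT is found on the top strand at positions 32–38.
The reverse primer's reverse complement is CAACCGTCTAG, which matches the template at positions 90–100.
Product length = (reverse-primer end) − (forward-primer start) + 1 = 100 − 32 + 1 = 69 bp.

69 bp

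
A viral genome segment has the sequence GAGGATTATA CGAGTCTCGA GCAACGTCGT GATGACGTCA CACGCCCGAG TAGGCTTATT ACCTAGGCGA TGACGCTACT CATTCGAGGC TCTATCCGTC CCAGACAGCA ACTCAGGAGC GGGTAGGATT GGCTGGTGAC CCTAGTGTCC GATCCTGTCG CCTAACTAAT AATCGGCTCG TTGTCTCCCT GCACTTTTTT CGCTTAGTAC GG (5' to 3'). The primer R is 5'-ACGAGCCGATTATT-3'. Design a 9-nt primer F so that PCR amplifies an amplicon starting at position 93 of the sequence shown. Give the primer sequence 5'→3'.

5'-TATCCGTCC-3'

The reverse primer's reverse complement AATAATCGGCTCGT matches the template at positions 168–181; the product starts at position 93.
The forward primer is identical to the top strand over positions 93–101: TATCCGTCC.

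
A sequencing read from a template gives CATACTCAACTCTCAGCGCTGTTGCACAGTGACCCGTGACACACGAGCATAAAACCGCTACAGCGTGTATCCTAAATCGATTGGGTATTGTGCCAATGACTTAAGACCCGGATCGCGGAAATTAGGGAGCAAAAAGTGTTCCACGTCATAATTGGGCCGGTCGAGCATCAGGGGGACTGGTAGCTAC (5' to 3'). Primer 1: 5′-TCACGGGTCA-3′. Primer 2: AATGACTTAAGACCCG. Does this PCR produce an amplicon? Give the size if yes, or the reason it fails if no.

No product — the primers' 3' ends point away from each other.

Primer 1 (TCACGGGTCA) has reverse complement TGACCCGTGA, which matches the top strand at positions 30–39; primer 1 anneals to the top strand there with its 3' end pointing upstream toward position 30.
Primer 2 (AATGACTTAAGACCCG) matches the top strand directly at positions 95–110; it anneals to the bottom strand with its 3' end pointing downstream toward position 110.
The 3' ends diverge (primer 1 extends toward position 1, primer 2 toward position 187), so the primers never converge on a shared product.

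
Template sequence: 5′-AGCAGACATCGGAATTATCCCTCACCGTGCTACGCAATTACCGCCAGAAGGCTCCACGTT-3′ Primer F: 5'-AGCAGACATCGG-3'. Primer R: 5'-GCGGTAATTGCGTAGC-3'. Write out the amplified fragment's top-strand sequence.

Scanning the template, AGCAGACATCGG occurs at positions 1–12; this primer anneals to the bottom strand there with its 3' end pointing downstream.
Reverse complement of the reverse primer: GCTACGCAATTACCGC. This occurs on the top strand at positions 29–44.
The product is the template from position 1 through 44 (44 bp).

5'-AGCAGACATCGGAATTATCCCTCACCGTGCTACGCAATTACCGC-3'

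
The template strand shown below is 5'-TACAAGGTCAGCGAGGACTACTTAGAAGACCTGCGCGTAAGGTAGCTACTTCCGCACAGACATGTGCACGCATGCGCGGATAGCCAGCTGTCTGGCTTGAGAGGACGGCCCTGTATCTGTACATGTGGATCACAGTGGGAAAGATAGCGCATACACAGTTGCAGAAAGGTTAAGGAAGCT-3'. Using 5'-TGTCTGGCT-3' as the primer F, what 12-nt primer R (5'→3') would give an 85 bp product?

The forward primer binds at positions 89–97, so an 85 bp product ends at position 89 + 85 − 1 = 173.
The reverse primer anneals to the top strand over positions 162–173, i.e. to CAGAAAGGTTAA.
Its sequence written 5'→3' is the reverse complement: TTAACCTTTCTG.

5'-TTAACCTTTCTG-3'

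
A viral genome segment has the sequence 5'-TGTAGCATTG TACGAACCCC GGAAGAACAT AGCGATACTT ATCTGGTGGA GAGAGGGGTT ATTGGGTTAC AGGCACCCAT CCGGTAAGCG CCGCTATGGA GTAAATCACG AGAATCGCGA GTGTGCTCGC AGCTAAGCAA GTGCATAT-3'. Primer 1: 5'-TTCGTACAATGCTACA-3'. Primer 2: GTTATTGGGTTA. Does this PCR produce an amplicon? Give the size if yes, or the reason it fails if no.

Primer 1 (TTCGTACAATGCTACA) has reverse complement TGTAGCATTGTACGAA, which matches the top strand at positions 1–16; primer 1 anneals to the top strand there with its 3' end pointing upstream toward position 1.
Primer 2 (GTTATTGGGTTA) matches the top strand directly at positions 58–69; it anneals to the bottom strand with its 3' end pointing downstream toward position 69.
The 3' ends diverge (primer 1 extends toward position 1, primer 2 toward position 148), so the primers never converge on a shared product.

No product — the primers' 3' ends point away from each other.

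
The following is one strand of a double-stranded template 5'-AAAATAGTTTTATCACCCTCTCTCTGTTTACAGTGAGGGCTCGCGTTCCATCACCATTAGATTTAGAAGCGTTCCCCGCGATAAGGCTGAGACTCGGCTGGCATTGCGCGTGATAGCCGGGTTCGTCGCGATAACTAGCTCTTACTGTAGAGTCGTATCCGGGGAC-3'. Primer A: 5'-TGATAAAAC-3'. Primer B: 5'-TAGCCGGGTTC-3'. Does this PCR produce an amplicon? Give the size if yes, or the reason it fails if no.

Primer A (TGATAAAAC) has reverse complement GTTTTATCA, which matches the top strand at positions 7–15; primer A anneals to the top strand there with its 3' end pointing upstream toward position 7.
Primer B (TAGCCGGGTTC) matches the top strand directly at positions 114–124; it anneals to the bottom strand with its 3' end pointing downstream toward position 124.
The 3' ends diverge (primer A extends toward position 1, primer B toward position 166), so the primers never converge on a shared product.

No product — the primers' 3' ends point away from each other.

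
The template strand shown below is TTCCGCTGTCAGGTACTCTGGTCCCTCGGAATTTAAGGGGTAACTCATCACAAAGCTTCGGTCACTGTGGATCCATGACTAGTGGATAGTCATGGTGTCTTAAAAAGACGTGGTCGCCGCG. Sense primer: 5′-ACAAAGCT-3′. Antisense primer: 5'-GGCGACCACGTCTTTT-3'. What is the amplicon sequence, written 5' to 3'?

Forward primer ACAAAGCT is found on the top strand at positions 50–57.
Reverse complement of the reverse primer: AAAAGACGTGGTCGCC. This occurs on the top strand at positions 103–118.
The product is the template from position 50 through 118 (69 bp).

5'-ACAAAGCTTCGGTCACTGTGGATCCATGACTAGTGGATAGTCATGGTGTCTTAAAAAGACGTGGTCGCC-3'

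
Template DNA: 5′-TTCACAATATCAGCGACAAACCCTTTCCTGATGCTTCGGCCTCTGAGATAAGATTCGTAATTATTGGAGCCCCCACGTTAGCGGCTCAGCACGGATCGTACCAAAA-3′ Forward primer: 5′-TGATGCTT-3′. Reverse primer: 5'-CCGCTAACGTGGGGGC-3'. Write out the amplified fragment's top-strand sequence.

5'-TGATGCTTCGGCCTCTGAGATAAGATTCGTAATTATTGGAGCCCCCACGTTAGCGG-3'

Scanning the template, TGATGCTT occurs at positions 29–36; this primer anneals to the bottom strand there with its 3' end pointing downstream.
Reverse complement of the reverse primer: GCCCCCACGTTAGCGG. This occurs on the top strand at positions 69–84.
The product is the template from position 29 through 84 (56 bp).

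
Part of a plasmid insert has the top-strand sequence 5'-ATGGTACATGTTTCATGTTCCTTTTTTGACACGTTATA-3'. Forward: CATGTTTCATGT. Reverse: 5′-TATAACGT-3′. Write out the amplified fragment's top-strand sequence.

5'-CATGTTTCATGTTCCTTTTTTGACACGTTATA-3'

Forward primer CATGTTTCATGT is found on the top strand at positions 7–18.
Taking the reverse complement of TATAACGT gives ACGTTATA, found at positions 31–38 on the template; the primer anneals here to the top strand with its 3' end pointing upstream.
The product is the template from position 7 through 38 (32 bp).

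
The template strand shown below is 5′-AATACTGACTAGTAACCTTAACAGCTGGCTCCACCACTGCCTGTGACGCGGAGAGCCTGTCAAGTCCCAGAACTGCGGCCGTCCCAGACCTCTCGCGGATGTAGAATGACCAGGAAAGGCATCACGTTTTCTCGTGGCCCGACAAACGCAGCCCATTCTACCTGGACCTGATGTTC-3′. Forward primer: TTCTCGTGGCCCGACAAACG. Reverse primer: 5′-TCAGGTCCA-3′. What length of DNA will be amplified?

The forward primer matches the template at positions 129–148.
Taking the reverse complement of TCAGGTCCA gives TGGACCTGA, found at positions 163–171 on the template; the primer anneals here to the top strand with its 3' end pointing upstream.
The product runs from position 129 to position 171, so its length is 171 − 129 + 1 = 43 bp.

43 bp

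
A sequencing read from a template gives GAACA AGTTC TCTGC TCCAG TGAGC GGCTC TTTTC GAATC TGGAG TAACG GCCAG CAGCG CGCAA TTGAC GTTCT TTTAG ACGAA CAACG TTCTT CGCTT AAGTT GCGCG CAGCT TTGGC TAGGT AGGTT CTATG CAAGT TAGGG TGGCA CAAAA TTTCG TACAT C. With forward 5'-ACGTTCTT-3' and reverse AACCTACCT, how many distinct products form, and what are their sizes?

The forward primer ACGTTCTT matches the top strand at positions 69–76, 88–95.
The reverse primer's reverse complement is AGGTAGGTT, matching at positions 122–130.
Each forward site pairs with the reverse site to give a product ending at position 130: sizes 62, 43 bp.

Two products: 62 bp, 43 bp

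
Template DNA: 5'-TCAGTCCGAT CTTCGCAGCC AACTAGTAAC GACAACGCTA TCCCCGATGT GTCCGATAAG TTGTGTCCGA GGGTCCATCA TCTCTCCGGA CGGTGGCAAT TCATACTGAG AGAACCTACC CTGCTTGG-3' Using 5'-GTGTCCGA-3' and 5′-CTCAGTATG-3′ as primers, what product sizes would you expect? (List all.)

62 bp, 48 bp

The forward primer GTGTCCGA matches the top strand at positions 49–56, 63–70.
The reverse primer's reverse complement is CATACTGAG, matching at positions 102–110.
Each forward site pairs with the reverse site to give a product ending at position 110: sizes 62, 48 bp.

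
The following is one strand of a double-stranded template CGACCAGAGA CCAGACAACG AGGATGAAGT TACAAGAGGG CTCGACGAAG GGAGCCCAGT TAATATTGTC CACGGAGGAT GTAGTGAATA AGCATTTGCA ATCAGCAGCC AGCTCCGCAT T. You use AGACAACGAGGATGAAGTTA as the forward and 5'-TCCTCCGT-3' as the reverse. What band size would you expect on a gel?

67 bp

Scanning the template, AGACAACGAGGATGAAGTTA occurs at positions 13–32; this primer anneals to the bottom strand there with its 3' end pointing downstream.
Taking the reverse complement of TCCTCCGT gives ACGGAGGA, found at positions 72–79 on the template; the primer anneals here to the top strand with its 3' end pointing upstream.
The product runs from position 13 to position 79, so its length is 79 − 13 + 1 = 67 bp.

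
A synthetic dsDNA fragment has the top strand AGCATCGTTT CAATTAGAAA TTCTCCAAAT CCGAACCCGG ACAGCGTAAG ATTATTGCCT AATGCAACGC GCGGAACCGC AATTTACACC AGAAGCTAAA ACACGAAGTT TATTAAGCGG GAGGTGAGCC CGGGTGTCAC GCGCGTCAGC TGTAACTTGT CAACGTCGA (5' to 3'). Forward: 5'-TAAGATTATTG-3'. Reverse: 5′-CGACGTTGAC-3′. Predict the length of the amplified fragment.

122 bp

The forward primer matches the template at positions 47–57.
Reverse complement of the reverse primer: GTCAACGTCG. This occurs on the top strand at positions 159–168.
The product runs from position 47 to position 168, so its length is 168 − 47 + 1 = 122 bp.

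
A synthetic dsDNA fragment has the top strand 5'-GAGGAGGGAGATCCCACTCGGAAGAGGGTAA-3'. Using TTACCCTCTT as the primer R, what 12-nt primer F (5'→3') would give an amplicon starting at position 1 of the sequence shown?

5'-GAGGAGGGAGAT-3'

The reverse primer's reverse complement AAGAGGGTAA matches the template at positions 22–31; the product starts at position 1.
The forward primer is identical to the top strand over positions 1–12: GAGGAGGGAGAT.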